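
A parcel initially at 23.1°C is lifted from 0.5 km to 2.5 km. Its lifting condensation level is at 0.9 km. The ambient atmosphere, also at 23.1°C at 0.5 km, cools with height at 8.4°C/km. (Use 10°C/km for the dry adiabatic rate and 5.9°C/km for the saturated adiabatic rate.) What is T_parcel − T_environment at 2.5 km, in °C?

Parcel:
  Dry to 900 m: -10 × 0.4 km = -4°C, so T = 19.1°C.
  Saturated to 2500 m: -5.9 × 1.6 km = -9.44°C, so T = 9.66°C.
Environment:
  Environment to 2500 m: -8.4 × 2 km = -16.8°C, so T = 6.3°C.
T_parcel − T_env = 9.66 − 6.3 = +3.36°C

+3.36°C (parcel warmer than environment)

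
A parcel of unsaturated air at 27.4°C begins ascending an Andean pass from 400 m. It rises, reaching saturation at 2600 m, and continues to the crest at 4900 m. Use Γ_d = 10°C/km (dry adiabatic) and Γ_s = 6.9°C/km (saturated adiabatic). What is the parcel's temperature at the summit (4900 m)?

From 400 m to 2600 m (dry): cools by 10 × 2.2 = 22°C, giving 5.4°C.
From 2600 m to 4900 m (saturated): cools by 6.9 × 2.3 = 15.87°C, giving -10.47°C.

-10.47°C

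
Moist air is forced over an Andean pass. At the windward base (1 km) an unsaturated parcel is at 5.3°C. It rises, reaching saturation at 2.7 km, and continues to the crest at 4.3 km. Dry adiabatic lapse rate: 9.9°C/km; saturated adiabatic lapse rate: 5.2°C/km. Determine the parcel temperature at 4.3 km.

1000 → 2700 m (dry, 9.9°C/km): ΔT = -9.9 × 1.7 = -16.83°C → T = -11.53°C
2700 → 4300 m (saturated, 5.2°C/km): ΔT = -5.2 × 1.6 = -8.32°C → T = -19.85°C

-19.85°C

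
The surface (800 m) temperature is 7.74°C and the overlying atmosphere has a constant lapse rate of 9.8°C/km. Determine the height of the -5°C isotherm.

2100 m

Height above start = (7.74 − (-5)) / 9.8 = 1.3 km
Altitude = 800 m + 1300 m = 2100 m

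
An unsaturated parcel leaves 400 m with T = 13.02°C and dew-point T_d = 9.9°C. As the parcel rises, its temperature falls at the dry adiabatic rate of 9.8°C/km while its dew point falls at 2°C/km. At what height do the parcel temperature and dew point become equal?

T and T_d converge at 9.8 − 2 = 7.8°C per km
Height above start = (13.02 − 9.9) / 7.8 = 0.4 km
LCL altitude = 400 m + 400 m = 800 m

800 m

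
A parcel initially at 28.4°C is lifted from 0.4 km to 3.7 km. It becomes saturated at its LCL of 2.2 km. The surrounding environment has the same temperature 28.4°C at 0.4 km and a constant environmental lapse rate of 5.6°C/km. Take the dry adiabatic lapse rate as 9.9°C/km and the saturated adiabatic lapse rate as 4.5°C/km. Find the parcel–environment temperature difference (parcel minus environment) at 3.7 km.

-6.09°C (parcel cooler than environment)

Parcel:
  Dry to 2200 m: -9.9 × 1.8 km = -17.82°C, so T = 10.58°C.
  Saturated to 3700 m: -4.5 × 1.5 km = -6.75°C, so T = 3.83°C.
Environment:
  Environment to 3700 m: -5.6 × 3.3 km = -18.48°C, so T = 9.92°C.
T_parcel − T_env = 3.83 − 9.92 = -6.09°C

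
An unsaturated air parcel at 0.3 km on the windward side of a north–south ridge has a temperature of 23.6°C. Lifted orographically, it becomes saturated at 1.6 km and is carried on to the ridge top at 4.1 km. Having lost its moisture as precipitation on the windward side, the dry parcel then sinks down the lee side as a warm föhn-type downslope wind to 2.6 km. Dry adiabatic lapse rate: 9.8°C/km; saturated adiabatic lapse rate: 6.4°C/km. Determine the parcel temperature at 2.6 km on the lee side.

From 300 m to 1600 m (dry): cools by 9.8 × 1.3 = 12.74°C, giving 10.86°C.
From 1600 m to 4100 m (saturated): cools by 6.4 × 2.5 = 16°C, giving -5.14°C.
From 4100 m to 2600 m (dry descent): warms by 9.8 × 1.5 = 14.7°C, giving 9.56°C.

9.56°C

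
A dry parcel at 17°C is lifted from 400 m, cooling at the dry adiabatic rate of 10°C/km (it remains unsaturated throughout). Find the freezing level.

2100 m

Height above start = (17 − 0) / 10 = 1.7 km
Altitude = 400 m + 1700 m = 2100 m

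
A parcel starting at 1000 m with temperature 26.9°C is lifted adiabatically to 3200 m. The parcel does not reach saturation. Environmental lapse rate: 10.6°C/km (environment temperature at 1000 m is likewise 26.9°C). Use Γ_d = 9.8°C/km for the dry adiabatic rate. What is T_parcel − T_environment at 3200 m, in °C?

+1.76°C (parcel warmer than environment)

Parcel:
  Dry to 3200 m: -9.8 × 2.2 km = -21.56°C, so T = 5.34°C.
Environment:
  Environment to 3200 m: -10.6 × 2.2 km = -23.32°C, so T = 3.58°C.
T_parcel − T_env = 5.34 − 3.58 = +1.76°C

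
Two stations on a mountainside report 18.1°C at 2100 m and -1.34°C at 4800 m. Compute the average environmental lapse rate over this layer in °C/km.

7.2°C/km

Γ = −ΔT/Δz = (18.1 − (-1.34)) / (4800 − 2100) m
  = 19.44°C / 2.7 km = 7.2°C/km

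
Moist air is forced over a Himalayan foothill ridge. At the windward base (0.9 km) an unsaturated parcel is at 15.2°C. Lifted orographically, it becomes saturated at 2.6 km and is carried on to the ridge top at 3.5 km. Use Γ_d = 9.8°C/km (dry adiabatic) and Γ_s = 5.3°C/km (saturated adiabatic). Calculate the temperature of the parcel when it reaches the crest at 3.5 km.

900 → 2600 m (dry, 9.8°C/km): ΔT = -9.8 × 1.7 = -16.66°C → T = -1.46°C
2600 → 3500 m (saturated, 5.3°C/km): ΔT = -5.3 × 0.9 = -4.77°C → T = -6.23°C

-6.23°C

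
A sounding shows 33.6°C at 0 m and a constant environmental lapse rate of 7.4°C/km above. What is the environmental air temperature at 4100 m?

Environmental to 4100 m: -7.4 × 4.1 km = -30.34°C, so T = 3.26°C.

3.26°C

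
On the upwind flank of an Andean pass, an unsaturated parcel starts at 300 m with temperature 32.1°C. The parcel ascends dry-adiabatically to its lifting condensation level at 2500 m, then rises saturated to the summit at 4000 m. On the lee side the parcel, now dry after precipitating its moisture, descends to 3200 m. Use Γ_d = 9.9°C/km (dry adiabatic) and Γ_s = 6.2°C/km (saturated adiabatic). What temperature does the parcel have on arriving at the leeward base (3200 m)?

From 300 m to 2500 m (dry): cools by 9.9 × 2.2 = 21.78°C, giving 10.32°C.
From 2500 m to 4000 m (saturated): cools by 6.2 × 1.5 = 9.3°C, giving 1.02°C.
From 4000 m to 3200 m (dry descent): warms by 9.9 × 0.8 = 7.92°C, giving 8.94°C.

8.94°C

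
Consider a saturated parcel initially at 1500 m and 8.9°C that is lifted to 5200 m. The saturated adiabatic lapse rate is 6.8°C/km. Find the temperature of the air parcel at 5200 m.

-16.26°C

1500–5200 m, saturated adiabatic: Δz = 3.7 km ⇒ ΔT = -25.16°C; T = -16.26°C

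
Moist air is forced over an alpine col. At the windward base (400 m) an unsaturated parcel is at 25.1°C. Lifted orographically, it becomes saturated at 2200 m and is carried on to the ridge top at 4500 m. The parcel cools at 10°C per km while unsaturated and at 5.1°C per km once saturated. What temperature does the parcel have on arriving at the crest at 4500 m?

From 400 m to 2200 m (dry): cools by 10 × 1.8 = 18°C, giving 7.1°C.
From 2200 m to 4500 m (saturated): cools by 5.1 × 2.3 = 11.73°C, giving -4.63°C.

-4.63°C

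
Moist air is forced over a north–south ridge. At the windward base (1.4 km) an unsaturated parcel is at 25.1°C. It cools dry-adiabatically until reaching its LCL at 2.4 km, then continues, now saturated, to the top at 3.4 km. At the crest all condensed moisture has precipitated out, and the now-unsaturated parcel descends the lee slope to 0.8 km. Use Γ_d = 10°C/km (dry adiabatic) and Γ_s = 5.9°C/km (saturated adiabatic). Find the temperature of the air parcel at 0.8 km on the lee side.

35.2°C

From 1400 m to 2400 m (dry): cools by 10 × 1 = 10°C, giving 15.1°C.
From 2400 m to 3400 m (saturated): cools by 5.9 × 1 = 5.9°C, giving 9.2°C.
From 3400 m to 800 m (dry descent): warms by 10 × 2.6 = 26°C, giving 35.2°C.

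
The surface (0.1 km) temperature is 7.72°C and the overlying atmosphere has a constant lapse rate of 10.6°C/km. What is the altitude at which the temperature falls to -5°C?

1.3 km

Height above start = (7.72 − (-5)) / 10.6 = 1.2 km
Altitude = 100 m + 1200 m = 1300 m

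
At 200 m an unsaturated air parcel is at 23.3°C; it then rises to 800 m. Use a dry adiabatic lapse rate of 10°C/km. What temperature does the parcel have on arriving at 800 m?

17.3°C

200–800 m, dry adiabatic: Δz = 0.6 km ⇒ ΔT = -6°C; T = 17.3°C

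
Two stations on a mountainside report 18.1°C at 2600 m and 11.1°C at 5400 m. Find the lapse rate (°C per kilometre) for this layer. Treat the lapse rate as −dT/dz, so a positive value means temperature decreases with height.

Γ = −ΔT/Δz = (18.1 − 11.1) / (5400 − 2600) m
  = 7°C / 2.8 km = 2.5°C/km

2.5°C/km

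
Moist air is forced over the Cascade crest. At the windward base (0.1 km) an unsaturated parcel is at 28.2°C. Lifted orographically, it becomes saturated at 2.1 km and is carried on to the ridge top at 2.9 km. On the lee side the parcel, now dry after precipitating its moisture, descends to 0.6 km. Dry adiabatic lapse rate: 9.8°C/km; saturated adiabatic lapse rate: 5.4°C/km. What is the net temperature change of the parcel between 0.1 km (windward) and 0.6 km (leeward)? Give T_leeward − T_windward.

-1.38°C

Dry to 2100 m: -9.8 × 2 km = -19.6°C, so T = 8.6°C.
Saturated to 2900 m: -5.4 × 0.8 km = -4.32°C, so T = 4.28°C.
Dry descent to 600 m: +9.8 × 2.3 km = +22.54°C, so T = 26.82°C.
Net change vs windward start: 26.82 − 28.2 = -1.38°C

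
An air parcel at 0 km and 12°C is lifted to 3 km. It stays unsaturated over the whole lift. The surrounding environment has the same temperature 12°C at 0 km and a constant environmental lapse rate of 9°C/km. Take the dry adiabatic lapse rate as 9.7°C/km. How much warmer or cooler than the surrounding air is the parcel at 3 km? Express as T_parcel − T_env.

-2.1°C (parcel cooler than environment)

Parcel:
  0–3000 m, dry: Δz = 3 km ⇒ ΔT = -29.1°C; T = -17.1°C
Environment:
  0–3000 m, environment: Δz = 3 km ⇒ ΔT = -27°C; T = -15°C
T_parcel − T_env = -17.1 − (-15) = -2.1°C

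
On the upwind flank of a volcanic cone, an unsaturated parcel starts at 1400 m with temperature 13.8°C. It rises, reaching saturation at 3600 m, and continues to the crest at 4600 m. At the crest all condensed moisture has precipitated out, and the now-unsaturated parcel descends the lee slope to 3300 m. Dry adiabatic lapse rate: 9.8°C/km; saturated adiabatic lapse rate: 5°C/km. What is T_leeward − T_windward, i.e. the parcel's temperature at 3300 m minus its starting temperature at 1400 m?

1400 → 3600 m (dry, 9.8°C/km): ΔT = -9.8 × 2.2 = -21.56°C → T = -7.76°C
3600 → 4600 m (saturated, 5°C/km): ΔT = -5 × 1 = -5°C → T = -12.76°C
4600 → 3300 m (dry descent, 9.8°C/km): ΔT = +9.8 × 1.3 = +12.74°C → T = -0.02°C
Net change vs windward start: -0.02 − 13.8 = -13.82°C

-13.82°C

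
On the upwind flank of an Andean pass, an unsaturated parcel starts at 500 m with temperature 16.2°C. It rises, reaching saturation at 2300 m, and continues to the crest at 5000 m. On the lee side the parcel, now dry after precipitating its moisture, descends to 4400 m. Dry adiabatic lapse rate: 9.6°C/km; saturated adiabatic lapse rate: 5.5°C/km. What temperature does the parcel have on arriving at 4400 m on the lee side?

From 500 m to 2300 m (dry): cools by 9.6 × 1.8 = 17.28°C, giving -1.08°C.
From 2300 m to 5000 m (saturated): cools by 5.5 × 2.7 = 14.85°C, giving -15.93°C.
From 5000 m to 4400 m (dry descent): warms by 9.6 × 0.6 = 5.76°C, giving -10.17°C.

-10.17°C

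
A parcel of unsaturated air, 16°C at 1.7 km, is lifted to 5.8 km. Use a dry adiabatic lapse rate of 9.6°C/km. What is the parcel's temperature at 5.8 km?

-23.36°C

1700 → 5800 m (dry adiabatic, 9.6°C/km): ΔT = -9.6 × 4.1 = -39.36°C → T = -23.36°C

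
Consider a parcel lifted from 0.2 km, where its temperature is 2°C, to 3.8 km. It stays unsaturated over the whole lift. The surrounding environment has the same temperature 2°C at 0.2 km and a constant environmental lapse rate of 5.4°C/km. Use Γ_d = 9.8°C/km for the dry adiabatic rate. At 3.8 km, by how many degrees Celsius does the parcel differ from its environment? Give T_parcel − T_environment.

-15.84°C (parcel cooler than environment)

Parcel:
  Dry to 3800 m: -9.8 × 3.6 km = -35.28°C, so T = -33.28°C.
Environment:
  Environment to 3800 m: -5.4 × 3.6 km = -19.44°C, so T = -17.44°C.
T_parcel − T_env = -33.28 − (-17.44) = -15.84°C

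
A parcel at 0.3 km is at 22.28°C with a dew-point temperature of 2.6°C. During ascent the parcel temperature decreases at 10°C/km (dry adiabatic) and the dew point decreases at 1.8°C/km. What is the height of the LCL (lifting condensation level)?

2.7 km

T and T_d converge at 10 − 1.8 = 8.2°C per km
Height above start = (22.28 − 2.6) / 8.2 = 2.4 km
LCL altitude = 300 m + 2400 m = 2700 m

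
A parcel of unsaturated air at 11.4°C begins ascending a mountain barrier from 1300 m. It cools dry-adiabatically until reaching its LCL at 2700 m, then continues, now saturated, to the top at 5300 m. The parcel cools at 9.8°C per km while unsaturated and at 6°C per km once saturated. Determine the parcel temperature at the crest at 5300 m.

Dry to 2700 m: -9.8 × 1.4 km = -13.72°C, so T = -2.32°C.
Saturated to 5300 m: -6 × 2.6 km = -15.6°C, so T = -17.92°C.

-17.92°C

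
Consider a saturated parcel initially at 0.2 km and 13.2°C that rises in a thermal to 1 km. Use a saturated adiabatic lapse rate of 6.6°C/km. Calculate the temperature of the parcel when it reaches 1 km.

200–1000 m, saturated adiabatic: Δz = 0.8 km ⇒ ΔT = -5.28°C; T = 7.92°C

7.92°C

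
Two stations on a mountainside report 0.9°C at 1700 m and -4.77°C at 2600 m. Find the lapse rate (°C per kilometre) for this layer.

6.3°C/km

Γ = −ΔT/Δz = (0.9 − (-4.77)) / (2600 − 1700) m
  = 5.67°C / 0.9 km = 6.3°C/km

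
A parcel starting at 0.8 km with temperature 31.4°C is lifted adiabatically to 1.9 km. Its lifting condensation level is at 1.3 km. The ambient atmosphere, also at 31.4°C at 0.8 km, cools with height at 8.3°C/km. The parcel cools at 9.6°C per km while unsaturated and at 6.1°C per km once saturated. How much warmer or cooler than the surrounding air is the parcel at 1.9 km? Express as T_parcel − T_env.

Parcel:
  From 800 m to 1300 m (dry): cools by 9.6 × 0.5 = 4.8°C, giving 26.6°C.
  From 1300 m to 1900 m (saturated): cools by 6.1 × 0.6 = 3.66°C, giving 22.94°C.
Environment:
  From 800 m to 1900 m (environment): cools by 8.3 × 1.1 = 9.13°C, giving 22.27°C.
T_parcel − T_env = 22.94 − 22.27 = +0.67°C

+0.67°C (parcel warmer than environment)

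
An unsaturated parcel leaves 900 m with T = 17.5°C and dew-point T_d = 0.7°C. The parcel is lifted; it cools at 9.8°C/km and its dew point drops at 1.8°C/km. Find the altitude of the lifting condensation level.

3000 m

T and T_d converge at 9.8 − 1.8 = 8°C per km
Height above start = (17.5 − 0.7) / 8 = 2.1 km
LCL altitude = 900 m + 2100 m = 3000 m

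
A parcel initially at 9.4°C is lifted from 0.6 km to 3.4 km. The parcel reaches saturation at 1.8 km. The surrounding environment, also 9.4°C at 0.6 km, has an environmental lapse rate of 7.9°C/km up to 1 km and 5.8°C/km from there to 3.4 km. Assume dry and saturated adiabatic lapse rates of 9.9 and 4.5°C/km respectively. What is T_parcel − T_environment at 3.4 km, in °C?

-2°C (parcel cooler than environment)

Parcel:
  600 → 1800 m (dry, 9.9°C/km): ΔT = -9.9 × 1.2 = -11.88°C → T = -2.48°C
  1800 → 3400 m (saturated, 4.5°C/km): ΔT = -4.5 × 1.6 = -7.2°C → T = -9.68°C
Environment:
  600 → 1000 m (environment, lower layer, 7.9°C/km): ΔT = -7.9 × 0.4 = -3.16°C → T = 6.24°C
  1000 → 3400 m (environment, upper layer, 5.8°C/km): ΔT = -5.8 × 2.4 = -13.92°C → T = -7.68°C
T_parcel − T_env = -9.68 − (-7.68) = -2°C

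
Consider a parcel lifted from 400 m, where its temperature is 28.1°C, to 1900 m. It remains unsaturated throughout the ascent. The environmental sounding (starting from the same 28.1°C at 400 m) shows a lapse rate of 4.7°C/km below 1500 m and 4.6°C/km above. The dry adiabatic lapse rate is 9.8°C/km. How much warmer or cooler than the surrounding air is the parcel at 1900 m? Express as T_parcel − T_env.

-7.69°C (parcel cooler than environment)

Parcel:
  From 400 m to 1900 m (dry): cools by 9.8 × 1.5 = 14.7°C, giving 13.4°C.
Environment:
  From 400 m to 1500 m (environment, lower layer): cools by 4.7 × 1.1 = 5.17°C, giving 22.93°C.
  From 1500 m to 1900 m (environment, upper layer): cools by 4.6 × 0.4 = 1.84°C, giving 21.09°C.
T_parcel − T_env = 13.4 − 21.09 = -7.69°C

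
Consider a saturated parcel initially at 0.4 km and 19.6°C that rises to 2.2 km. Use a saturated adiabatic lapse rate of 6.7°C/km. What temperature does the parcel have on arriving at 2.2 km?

7.54°C

Saturated adiabatic to 2200 m: -6.7 × 1.8 km = -12.06°C, so T = 7.54°C.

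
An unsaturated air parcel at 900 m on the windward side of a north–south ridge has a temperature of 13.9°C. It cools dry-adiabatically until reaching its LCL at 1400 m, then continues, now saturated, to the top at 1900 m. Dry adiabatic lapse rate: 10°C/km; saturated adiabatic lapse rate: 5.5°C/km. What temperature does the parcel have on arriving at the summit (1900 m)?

6.15°C

900 → 1400 m (dry, 10°C/km): ΔT = -10 × 0.5 = -5°C → T = 8.9°C
1400 → 1900 m (saturated, 5.5°C/km): ΔT = -5.5 × 0.5 = -2.75°C → T = 6.15°C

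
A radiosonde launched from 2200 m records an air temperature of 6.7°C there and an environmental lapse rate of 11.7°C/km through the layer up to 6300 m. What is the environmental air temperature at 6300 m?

-41.27°C

2200–6300 m, environmental: Δz = 4.1 km ⇒ ΔT = -47.97°C; T = -41.27°C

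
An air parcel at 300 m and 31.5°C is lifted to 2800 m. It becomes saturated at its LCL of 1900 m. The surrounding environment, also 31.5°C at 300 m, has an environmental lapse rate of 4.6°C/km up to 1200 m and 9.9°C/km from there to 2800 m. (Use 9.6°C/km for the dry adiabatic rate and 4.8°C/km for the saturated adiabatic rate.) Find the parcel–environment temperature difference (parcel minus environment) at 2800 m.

+0.3°C (parcel warmer than environment)

Parcel:
  Dry to 1900 m: -9.6 × 1.6 km = -15.36°C, so T = 16.14°C.
  Saturated to 2800 m: -4.8 × 0.9 km = -4.32°C, so T = 11.82°C.
Environment:
  Environment, lower layer to 1200 m: -4.6 × 0.9 km = -4.14°C, so T = 27.36°C.
  Environment, upper layer to 2800 m: -9.9 × 1.6 km = -15.84°C, so T = 11.52°C.
T_parcel − T_env = 11.82 − 11.52 = +0.3°C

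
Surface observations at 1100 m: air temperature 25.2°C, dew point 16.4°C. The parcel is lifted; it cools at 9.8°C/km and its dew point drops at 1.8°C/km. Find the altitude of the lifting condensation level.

T and T_d converge at 9.8 − 1.8 = 8°C per km
Height above start = (25.2 − 16.4) / 8 = 1.1 km
LCL altitude = 1100 m + 1100 m = 2200 m

2200 m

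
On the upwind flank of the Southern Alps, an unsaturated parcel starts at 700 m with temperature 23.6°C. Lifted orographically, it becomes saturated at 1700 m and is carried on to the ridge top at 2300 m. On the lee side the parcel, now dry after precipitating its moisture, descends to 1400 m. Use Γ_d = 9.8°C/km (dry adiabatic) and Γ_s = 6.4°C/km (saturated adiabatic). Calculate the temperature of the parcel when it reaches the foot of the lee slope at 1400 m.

Dry to 1700 m: -9.8 × 1 km = -9.8°C, so T = 13.8°C.
Saturated to 2300 m: -6.4 × 0.6 km = -3.84°C, so T = 9.96°C.
Dry descent to 1400 m: +9.8 × 0.9 km = +8.82°C, so T = 18.78°C.

18.78°C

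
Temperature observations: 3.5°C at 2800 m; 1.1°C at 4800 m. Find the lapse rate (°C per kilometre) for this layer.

Γ = −ΔT/Δz = (3.5 − 1.1) / (4800 − 2800) m
  = 2.4°C / 2 km = 1.2°C/km

1.2°C/km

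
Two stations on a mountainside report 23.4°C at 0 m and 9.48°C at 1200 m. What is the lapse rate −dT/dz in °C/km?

11.6°C/km

Γ = −ΔT/Δz = (23.4 − 9.48) / (1200 − 0) m
  = 13.92°C / 1.2 km = 11.6°C/km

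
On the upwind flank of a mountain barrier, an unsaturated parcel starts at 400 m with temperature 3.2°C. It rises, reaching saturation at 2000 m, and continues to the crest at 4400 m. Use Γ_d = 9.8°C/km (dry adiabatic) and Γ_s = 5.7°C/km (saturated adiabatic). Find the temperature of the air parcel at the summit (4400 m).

-26.16°C

From 400 m to 2000 m (dry): cools by 9.8 × 1.6 = 15.68°C, giving -12.48°C.
From 2000 m to 4400 m (saturated): cools by 5.7 × 2.4 = 13.68°C, giving -26.16°C.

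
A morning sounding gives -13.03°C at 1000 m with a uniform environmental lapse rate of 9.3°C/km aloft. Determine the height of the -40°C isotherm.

3900 m

Height above start = (-13.03 − (-40)) / 9.3 = 2.9 km
Altitude = 1000 m + 2900 m = 3900 m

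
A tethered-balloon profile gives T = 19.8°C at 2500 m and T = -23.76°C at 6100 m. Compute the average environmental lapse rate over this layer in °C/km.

12.1°C/km

Γ = −ΔT/Δz = (19.8 − (-23.76)) / (6100 − 2500) m
  = 43.56°C / 3.6 km = 12.1°C/km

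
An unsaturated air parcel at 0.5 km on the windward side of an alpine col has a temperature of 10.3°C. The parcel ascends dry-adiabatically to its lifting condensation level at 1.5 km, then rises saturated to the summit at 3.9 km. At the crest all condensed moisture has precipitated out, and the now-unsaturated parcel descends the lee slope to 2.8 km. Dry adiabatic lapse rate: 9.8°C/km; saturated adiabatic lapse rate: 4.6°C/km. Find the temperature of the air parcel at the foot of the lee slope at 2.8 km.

0.24°C

500–1500 m, dry: Δz = 1 km ⇒ ΔT = -9.8°C; T = 0.5°C
1500–3900 m, saturated: Δz = 2.4 km ⇒ ΔT = -11.04°C; T = -10.54°C
3900–2800 m, dry descent: Δz = 1.1 km ⇒ ΔT = +10.78°C; T = 0.24°C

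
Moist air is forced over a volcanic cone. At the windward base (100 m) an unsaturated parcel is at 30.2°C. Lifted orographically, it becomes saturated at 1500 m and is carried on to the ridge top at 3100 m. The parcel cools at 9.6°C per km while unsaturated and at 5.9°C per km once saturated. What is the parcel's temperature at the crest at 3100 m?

100–1500 m, dry: Δz = 1.4 km ⇒ ΔT = -13.44°C; T = 16.76°C
1500–3100 m, saturated: Δz = 1.6 km ⇒ ΔT = -9.44°C; T = 7.32°C

7.32°C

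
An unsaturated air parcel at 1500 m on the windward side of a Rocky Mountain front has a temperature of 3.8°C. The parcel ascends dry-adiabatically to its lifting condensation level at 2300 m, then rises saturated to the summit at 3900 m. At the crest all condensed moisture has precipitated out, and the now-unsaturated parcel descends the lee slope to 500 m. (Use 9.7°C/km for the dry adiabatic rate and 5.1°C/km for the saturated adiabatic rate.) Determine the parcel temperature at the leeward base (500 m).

1500–2300 m, dry: Δz = 0.8 km ⇒ ΔT = -7.76°C; T = -3.96°C
2300–3900 m, saturated: Δz = 1.6 km ⇒ ΔT = -8.16°C; T = -12.12°C
3900–500 m, dry descent: Δz = 3.4 km ⇒ ΔT = +32.98°C; T = 20.86°C

20.86°C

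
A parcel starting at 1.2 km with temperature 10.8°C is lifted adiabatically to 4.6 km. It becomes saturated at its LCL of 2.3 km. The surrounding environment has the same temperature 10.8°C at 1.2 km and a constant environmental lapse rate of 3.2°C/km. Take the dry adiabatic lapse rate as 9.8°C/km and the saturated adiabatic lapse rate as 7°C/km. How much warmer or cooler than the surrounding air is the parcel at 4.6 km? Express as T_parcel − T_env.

-16°C (parcel cooler than environment)

Parcel:
  Dry to 2300 m: -9.8 × 1.1 km = -10.78°C, so T = 0.02°C.
  Saturated to 4600 m: -7 × 2.3 km = -16.1°C, so T = -16.08°C.
Environment:
  Environment to 4600 m: -3.2 × 3.4 km = -10.88°C, so T = -0.08°C.
T_parcel − T_env = -16.08 − (-0.08) = -16°C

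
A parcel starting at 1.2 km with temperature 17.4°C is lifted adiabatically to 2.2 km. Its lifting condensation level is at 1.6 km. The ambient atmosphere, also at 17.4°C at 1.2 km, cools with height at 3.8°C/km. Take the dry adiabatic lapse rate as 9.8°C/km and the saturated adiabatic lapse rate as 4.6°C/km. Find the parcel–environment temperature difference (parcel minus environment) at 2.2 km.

Parcel:
  1200 → 1600 m (dry, 9.8°C/km): ΔT = -9.8 × 0.4 = -3.92°C → T = 13.48°C
  1600 → 2200 m (saturated, 4.6°C/km): ΔT = -4.6 × 0.6 = -2.76°C → T = 10.72°C
Environment:
  1200 → 2200 m (environment, 3.8°C/km): ΔT = -3.8 × 1 = -3.8°C → T = 13.6°C
T_parcel − T_env = 10.72 − 13.6 = -2.88°C

-2.88°C (parcel cooler than environment)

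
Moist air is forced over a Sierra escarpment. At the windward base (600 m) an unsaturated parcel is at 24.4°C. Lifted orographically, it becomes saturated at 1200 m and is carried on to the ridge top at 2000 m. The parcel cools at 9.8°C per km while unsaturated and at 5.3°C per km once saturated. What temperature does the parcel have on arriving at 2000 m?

600 → 1200 m (dry, 9.8°C/km): ΔT = -9.8 × 0.6 = -5.88°C → T = 18.52°C
1200 → 2000 m (saturated, 5.3°C/km): ΔT = -5.3 × 0.8 = -4.24°C → T = 14.28°C

14.28°C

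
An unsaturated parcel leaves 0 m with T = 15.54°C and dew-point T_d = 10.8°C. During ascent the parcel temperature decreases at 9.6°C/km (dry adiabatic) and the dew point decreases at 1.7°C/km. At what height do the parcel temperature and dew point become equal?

T and T_d converge at 9.6 − 1.7 = 7.9°C per km
Height above start = (15.54 − 10.8) / 7.9 = 0.6 km
LCL altitude = 0 m + 600 m = 600 m

600 m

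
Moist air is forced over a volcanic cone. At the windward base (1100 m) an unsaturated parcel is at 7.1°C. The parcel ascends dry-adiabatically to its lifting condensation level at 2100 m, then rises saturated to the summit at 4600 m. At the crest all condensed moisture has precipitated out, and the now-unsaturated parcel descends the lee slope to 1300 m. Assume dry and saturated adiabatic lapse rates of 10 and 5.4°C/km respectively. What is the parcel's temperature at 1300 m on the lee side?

1100 → 2100 m (dry, 10°C/km): ΔT = -10 × 1 = -10°C → T = -2.9°C
2100 → 4600 m (saturated, 5.4°C/km): ΔT = -5.4 × 2.5 = -13.5°C → T = -16.4°C
4600 → 1300 m (dry descent, 10°C/km): ΔT = +10 × 3.3 = +33°C → T = 16.6°C

16.6°C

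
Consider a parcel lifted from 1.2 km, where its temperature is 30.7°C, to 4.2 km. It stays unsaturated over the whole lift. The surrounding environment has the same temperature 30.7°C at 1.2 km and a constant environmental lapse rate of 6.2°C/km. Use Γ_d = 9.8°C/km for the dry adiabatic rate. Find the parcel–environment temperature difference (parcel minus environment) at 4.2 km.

Parcel:
  1200–4200 m, dry: Δz = 3 km ⇒ ΔT = -29.4°C; T = 1.3°C
Environment:
  1200–4200 m, environment: Δz = 3 km ⇒ ΔT = -18.6°C; T = 12.1°C
T_parcel − T_env = 1.3 − 12.1 = -10.8°C

-10.8°C (parcel cooler than environment)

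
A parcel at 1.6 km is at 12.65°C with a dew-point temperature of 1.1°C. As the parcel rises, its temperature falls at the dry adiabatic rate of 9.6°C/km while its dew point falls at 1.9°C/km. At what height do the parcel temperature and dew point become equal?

T and T_d converge at 9.6 − 1.9 = 7.7°C per km
Height above start = (12.65 − 1.1) / 7.7 = 1.5 km
LCL altitude = 1600 m + 1500 m = 3100 m

3.1 km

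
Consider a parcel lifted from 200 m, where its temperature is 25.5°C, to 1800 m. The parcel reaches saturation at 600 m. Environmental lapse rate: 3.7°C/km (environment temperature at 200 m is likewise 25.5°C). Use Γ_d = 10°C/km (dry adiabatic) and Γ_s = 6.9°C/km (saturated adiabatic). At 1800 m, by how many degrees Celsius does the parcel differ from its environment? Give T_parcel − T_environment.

-6.36°C (parcel cooler than environment)

Parcel:
  Dry to 600 m: -10 × 0.4 km = -4°C, so T = 21.5°C.
  Saturated to 1800 m: -6.9 × 1.2 km = -8.28°C, so T = 13.22°C.
Environment:
  Environment to 1800 m: -3.7 × 1.6 km = -5.92°C, so T = 19.58°C.
T_parcel − T_env = 13.22 − 19.58 = -6.36°C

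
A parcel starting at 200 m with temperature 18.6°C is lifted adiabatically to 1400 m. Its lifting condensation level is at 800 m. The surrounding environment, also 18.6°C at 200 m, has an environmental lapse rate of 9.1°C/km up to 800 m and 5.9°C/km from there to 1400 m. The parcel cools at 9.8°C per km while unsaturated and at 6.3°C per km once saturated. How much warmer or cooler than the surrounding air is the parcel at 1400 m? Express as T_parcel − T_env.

Parcel:
  From 200 m to 800 m (dry): cools by 9.8 × 0.6 = 5.88°C, giving 12.72°C.
  From 800 m to 1400 m (saturated): cools by 6.3 × 0.6 = 3.78°C, giving 8.94°C.
Environment:
  From 200 m to 800 m (environment, lower layer): cools by 9.1 × 0.6 = 5.46°C, giving 13.14°C.
  From 800 m to 1400 m (environment, upper layer): cools by 5.9 × 0.6 = 3.54°C, giving 9.6°C.
T_parcel − T_env = 8.94 − 9.6 = -0.66°C

-0.66°C (parcel cooler than environment)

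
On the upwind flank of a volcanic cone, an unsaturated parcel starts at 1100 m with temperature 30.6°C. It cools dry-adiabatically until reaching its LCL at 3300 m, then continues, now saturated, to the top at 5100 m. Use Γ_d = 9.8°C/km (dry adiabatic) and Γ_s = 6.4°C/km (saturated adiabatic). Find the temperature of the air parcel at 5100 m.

From 1100 m to 3300 m (dry): cools by 9.8 × 2.2 = 21.56°C, giving 9.04°C.
From 3300 m to 5100 m (saturated): cools by 6.4 × 1.8 = 11.52°C, giving -2.48°C.

-2.48°C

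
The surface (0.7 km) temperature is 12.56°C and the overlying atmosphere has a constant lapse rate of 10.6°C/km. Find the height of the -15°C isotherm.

Height above start = (12.56 − (-15)) / 10.6 = 2.6 km
Altitude = 700 m + 2600 m = 3300 m

3.3 km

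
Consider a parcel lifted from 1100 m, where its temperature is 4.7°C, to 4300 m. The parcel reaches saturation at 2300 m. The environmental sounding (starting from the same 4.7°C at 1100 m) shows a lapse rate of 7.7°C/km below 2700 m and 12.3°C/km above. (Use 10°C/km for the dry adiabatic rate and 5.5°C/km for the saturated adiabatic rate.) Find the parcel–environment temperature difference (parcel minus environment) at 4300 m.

+9°C (parcel warmer than environment)

Parcel:
  1100 → 2300 m (dry, 10°C/km): ΔT = -10 × 1.2 = -12°C → T = -7.3°C
  2300 → 4300 m (saturated, 5.5°C/km): ΔT = -5.5 × 2 = -11°C → T = -18.3°C
Environment:
  1100 → 2700 m (environment, lower layer, 7.7°C/km): ΔT = -7.7 × 1.6 = -12.32°C → T = -7.62°C
  2700 → 4300 m (environment, upper layer, 12.3°C/km): ΔT = -12.3 × 1.6 = -19.68°C → T = -27.3°C
T_parcel − T_env = -18.3 − (-27.3) = +9°C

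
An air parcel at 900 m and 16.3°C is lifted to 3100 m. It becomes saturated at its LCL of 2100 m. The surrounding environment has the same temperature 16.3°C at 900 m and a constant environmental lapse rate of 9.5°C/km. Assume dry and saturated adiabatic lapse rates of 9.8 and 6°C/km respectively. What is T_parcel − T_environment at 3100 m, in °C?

Parcel:
  From 900 m to 2100 m (dry): cools by 9.8 × 1.2 = 11.76°C, giving 4.54°C.
  From 2100 m to 3100 m (saturated): cools by 6 × 1 = 6°C, giving -1.46°C.
Environment:
  From 900 m to 3100 m (environment): cools by 9.5 × 2.2 = 20.9°C, giving -4.6°C.
T_parcel − T_env = -1.46 − (-4.6) = +3.14°C

+3.14°C (parcel warmer than environment)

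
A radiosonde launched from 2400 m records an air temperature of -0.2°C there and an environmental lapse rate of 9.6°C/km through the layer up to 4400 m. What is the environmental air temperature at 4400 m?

-19.4°C

2400–4400 m, environmental: Δz = 2 km ⇒ ΔT = -19.2°C; T = -19.4°C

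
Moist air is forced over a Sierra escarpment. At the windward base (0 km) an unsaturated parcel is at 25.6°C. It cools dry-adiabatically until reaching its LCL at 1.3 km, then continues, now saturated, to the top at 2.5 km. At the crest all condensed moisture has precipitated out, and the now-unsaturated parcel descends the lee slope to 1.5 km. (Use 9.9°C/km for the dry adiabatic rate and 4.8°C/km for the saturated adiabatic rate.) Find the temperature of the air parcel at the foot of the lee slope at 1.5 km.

16.87°C

Dry to 1300 m: -9.9 × 1.3 km = -12.87°C, so T = 12.73°C.
Saturated to 2500 m: -4.8 × 1.2 km = -5.76°C, so T = 6.97°C.
Dry descent to 1500 m: +9.9 × 1 km = +9.9°C, so T = 16.87°C.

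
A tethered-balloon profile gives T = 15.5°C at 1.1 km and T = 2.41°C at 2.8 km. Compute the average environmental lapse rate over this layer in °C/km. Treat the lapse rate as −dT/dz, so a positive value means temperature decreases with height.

7.7°C/km

Γ = −ΔT/Δz = (15.5 − 2.41) / (2800 − 1100) m
  = 13.09°C / 1.7 km = 7.7°C/km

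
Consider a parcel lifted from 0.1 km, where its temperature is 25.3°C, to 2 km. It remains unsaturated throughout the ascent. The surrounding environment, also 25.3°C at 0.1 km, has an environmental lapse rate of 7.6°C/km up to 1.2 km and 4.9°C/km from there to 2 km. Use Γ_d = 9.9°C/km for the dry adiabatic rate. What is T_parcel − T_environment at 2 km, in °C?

-6.53°C (parcel cooler than environment)

Parcel:
  100–2000 m, dry: Δz = 1.9 km ⇒ ΔT = -18.81°C; T = 6.49°C
Environment:
  100–1200 m, environment, lower layer: Δz = 1.1 km ⇒ ΔT = -8.36°C; T = 16.94°C
  1200–2000 m, environment, upper layer: Δz = 0.8 km ⇒ ΔT = -3.92°C; T = 13.02°C
T_parcel − T_env = 6.49 − 13.02 = -6.53°C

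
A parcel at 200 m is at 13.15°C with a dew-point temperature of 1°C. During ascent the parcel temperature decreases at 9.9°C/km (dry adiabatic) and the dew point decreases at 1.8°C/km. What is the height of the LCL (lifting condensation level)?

T and T_d converge at 9.9 − 1.8 = 8.1°C per km
Height above start = (13.15 − 1) / 8.1 = 1.5 km
LCL altitude = 200 m + 1500 m = 1700 m

1700 m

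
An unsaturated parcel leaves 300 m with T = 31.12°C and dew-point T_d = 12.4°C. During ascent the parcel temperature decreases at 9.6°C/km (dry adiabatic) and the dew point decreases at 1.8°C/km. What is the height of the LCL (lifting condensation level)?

2700 m

T and T_d converge at 9.6 − 1.8 = 7.8°C per km
Height above start = (31.12 − 12.4) / 7.8 = 2.4 km
LCL altitude = 300 m + 2400 m = 2700 m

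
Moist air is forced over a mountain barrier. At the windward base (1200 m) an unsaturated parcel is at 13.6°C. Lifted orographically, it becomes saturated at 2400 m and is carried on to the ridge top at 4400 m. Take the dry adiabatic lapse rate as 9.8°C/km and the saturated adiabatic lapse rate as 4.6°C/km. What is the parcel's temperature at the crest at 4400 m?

-7.36°C

1200 → 2400 m (dry, 9.8°C/km): ΔT = -9.8 × 1.2 = -11.76°C → T = 1.84°C
2400 → 4400 m (saturated, 4.6°C/km): ΔT = -4.6 × 2 = -9.2°C → T = -7.36°C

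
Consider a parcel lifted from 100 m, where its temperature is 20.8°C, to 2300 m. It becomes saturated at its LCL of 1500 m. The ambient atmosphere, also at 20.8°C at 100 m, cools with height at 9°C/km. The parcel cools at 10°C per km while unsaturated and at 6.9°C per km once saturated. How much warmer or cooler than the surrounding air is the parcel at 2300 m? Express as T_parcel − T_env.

+0.28°C (parcel warmer than environment)

Parcel:
  Dry to 1500 m: -10 × 1.4 km = -14°C, so T = 6.8°C.
  Saturated to 2300 m: -6.9 × 0.8 km = -5.52°C, so T = 1.28°C.
Environment:
  Environment to 2300 m: -9 × 2.2 km = -19.8°C, so T = 1°C.
T_parcel − T_env = 1.28 − 1 = +0.28°C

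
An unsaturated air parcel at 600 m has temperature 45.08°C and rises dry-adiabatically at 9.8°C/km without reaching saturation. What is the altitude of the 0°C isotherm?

5200 m

Height above start = (45.08 − 0) / 9.8 = 4.6 km
Altitude = 600 m + 4600 m = 5200 m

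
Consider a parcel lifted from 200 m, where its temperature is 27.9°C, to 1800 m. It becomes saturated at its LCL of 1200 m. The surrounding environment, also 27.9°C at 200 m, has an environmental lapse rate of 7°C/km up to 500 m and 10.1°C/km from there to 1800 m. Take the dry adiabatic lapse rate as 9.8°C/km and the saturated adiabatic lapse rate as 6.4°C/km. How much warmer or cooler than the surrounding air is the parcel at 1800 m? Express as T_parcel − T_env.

Parcel:
  Dry to 1200 m: -9.8 × 1 km = -9.8°C, so T = 18.1°C.
  Saturated to 1800 m: -6.4 × 0.6 km = -3.84°C, so T = 14.26°C.
Environment:
  Environment, lower layer to 500 m: -7 × 0.3 km = -2.1°C, so T = 25.8°C.
  Environment, upper layer to 1800 m: -10.1 × 1.3 km = -13.13°C, so T = 12.67°C.
T_parcel − T_env = 14.26 − 12.67 = +1.59°C

+1.59°C (parcel warmer than environment)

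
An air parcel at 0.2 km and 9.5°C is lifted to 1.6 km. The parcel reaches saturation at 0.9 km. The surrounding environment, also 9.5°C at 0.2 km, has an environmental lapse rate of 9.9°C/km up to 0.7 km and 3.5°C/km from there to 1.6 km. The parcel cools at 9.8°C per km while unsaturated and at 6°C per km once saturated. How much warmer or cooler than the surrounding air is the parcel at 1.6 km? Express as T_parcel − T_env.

Parcel:
  200 → 900 m (dry, 9.8°C/km): ΔT = -9.8 × 0.7 = -6.86°C → T = 2.64°C
  900 → 1600 m (saturated, 6°C/km): ΔT = -6 × 0.7 = -4.2°C → T = -1.56°C
Environment:
  200 → 700 m (environment, lower layer, 9.9°C/km): ΔT = -9.9 × 0.5 = -4.95°C → T = 4.55°C
  700 → 1600 m (environment, upper layer, 3.5°C/km): ΔT = -3.5 × 0.9 = -3.15°C → T = 1.4°C
T_parcel − T_env = -1.56 − 1.4 = -2.96°C

-2.96°C (parcel cooler than environment)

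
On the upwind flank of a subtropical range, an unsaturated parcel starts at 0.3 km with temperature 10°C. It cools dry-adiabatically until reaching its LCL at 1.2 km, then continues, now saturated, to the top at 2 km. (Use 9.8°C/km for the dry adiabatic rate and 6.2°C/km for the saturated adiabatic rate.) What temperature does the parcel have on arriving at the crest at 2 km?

-3.78°C

From 300 m to 1200 m (dry): cools by 9.8 × 0.9 = 8.82°C, giving 1.18°C.
From 1200 m to 2000 m (saturated): cools by 6.2 × 0.8 = 4.96°C, giving -3.78°C.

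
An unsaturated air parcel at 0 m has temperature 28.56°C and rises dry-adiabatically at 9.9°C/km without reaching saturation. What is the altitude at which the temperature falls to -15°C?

Height above start = (28.56 − (-15)) / 9.9 = 4.4 km
Altitude = 0 m + 4400 m = 4400 m

4400 m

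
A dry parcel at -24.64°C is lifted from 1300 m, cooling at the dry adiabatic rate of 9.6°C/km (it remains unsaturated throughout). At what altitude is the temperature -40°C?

Height above start = (-24.64 − (-40)) / 9.6 = 1.6 km
Altitude = 1300 m + 1600 m = 2900 m

2900 m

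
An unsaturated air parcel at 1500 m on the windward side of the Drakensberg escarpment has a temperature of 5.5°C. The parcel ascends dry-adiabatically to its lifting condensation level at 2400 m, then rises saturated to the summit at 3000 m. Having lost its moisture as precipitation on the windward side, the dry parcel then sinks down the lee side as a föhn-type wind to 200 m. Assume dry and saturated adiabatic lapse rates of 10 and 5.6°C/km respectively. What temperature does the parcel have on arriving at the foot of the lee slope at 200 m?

21.14°C

1500 → 2400 m (dry, 10°C/km): ΔT = -10 × 0.9 = -9°C → T = -3.5°C
2400 → 3000 m (saturated, 5.6°C/km): ΔT = -5.6 × 0.6 = -3.36°C → T = -6.86°C
3000 → 200 m (dry descent, 10°C/km): ΔT = +10 × 2.8 = +28°C → T = 21.14°C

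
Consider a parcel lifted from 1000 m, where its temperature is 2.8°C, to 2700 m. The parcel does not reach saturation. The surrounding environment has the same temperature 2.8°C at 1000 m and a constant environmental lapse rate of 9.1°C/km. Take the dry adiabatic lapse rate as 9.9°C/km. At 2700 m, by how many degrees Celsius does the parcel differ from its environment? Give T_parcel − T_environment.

-1.36°C (parcel cooler than environment)

Parcel:
  Dry to 2700 m: -9.9 × 1.7 km = -16.83°C, so T = -14.03°C.
Environment:
  Environment to 2700 m: -9.1 × 1.7 km = -15.47°C, so T = -12.67°C.
T_parcel − T_env = -14.03 − (-12.67) = -1.36°C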